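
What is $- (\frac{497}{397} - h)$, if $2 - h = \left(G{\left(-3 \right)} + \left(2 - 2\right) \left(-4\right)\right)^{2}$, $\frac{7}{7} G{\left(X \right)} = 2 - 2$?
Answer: $\frac{297}{397} \approx 0.74811$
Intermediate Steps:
$G{\left(X \right)} = 0$ ($G{\left(X \right)} = 2 - 2 = 0$)
$h = 2$ ($h = 2 - \left(0 + \left(2 - 2\right) \left(-4\right)\right)^{2} = 2 - \left(0 + 0 \left(-4\right)\right)^{2} = 2 - \left(0 + 0\right)^{2} = 2 - 0^{2} = 2 - 0 = 2 + 0 = 2$)
$- (\frac{497}{397} - h) = - (\frac{497}{397} - 2) = \left(-1\right) \left(- \frac{297}{397}\right) = \frac{297}{397}$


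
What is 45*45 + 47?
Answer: 2072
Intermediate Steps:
45*45 + 47 = 2025 + 47 = 2072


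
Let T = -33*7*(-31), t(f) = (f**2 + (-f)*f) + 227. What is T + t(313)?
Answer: 7388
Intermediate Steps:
t(f) = 227 (t(f) = (f**2 - f**2) + 227 = 0 + 227 = 227)
T = 7161 (T = -231*(-31) = 7161)
T + t(313) = 7161 + 227 = 7388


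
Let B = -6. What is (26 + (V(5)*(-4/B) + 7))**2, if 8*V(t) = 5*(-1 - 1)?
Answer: 37249/36 ≈ 1034.7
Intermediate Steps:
V(t) = -5/4 (V(t) = (5*(-1 - 1))/8 = (5*(-2))/8 = (1/8)*(-10) = -5/4)
(26 + (V(5)*(-4/B) + 7))**2 = (26 + (-(-5)/(-6) + 7))**2 = (26 + (-(-5)*(-1)/6 + 7))**2 = (26 + (-5/4*2/3 + 7))**2 = (26 + (-5/6 + 7))**2 = (26 + 37/6)**2 = (193/6)**2 = 37249/36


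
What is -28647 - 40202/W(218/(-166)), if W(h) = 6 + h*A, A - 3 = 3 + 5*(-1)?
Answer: -14480449/389 ≈ -37225.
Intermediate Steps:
A = 1 (A = 3 + (3 + 5*(-1)) = 3 + (3 - 5) = 3 - 2 = 1)
W(h) = 6 + h (W(h) = 6 + h*1 = 6 + h)
-28647 - 40202/W(218/(-166)) = -28647 - 40202/(6 + 218/(-166)) = -28647 - 40202/(6 + 218*(-1/166)) = -28647 - 40202/(6 - 109/83) = -28647 - 40202/389/83 = -28647 - 40202*83/389 = -28647 - 1*3336766/389 = -28647 - 3336766/389 = -14480449/389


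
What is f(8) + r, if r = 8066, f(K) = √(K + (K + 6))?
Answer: 8066 + √22 ≈ 8070.7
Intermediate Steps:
f(K) = √(6 + 2*K) (f(K) = √(K + (6 + K)) = √(6 + 2*K))
f(8) + r = √(6 + 2*8) + 8066 = √(6 + 16) + 8066 = √22 + 8066 = 8066 + √22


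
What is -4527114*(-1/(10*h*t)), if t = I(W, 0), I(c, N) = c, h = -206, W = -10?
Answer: 2263557/10300 ≈ 219.76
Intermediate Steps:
t = -10
-4527114*(-1/(10*h*t)) = -4527114/(-10*(-10)*(-206)) = -4527114/(100*(-206)) = -4527114/(-20600) = -4527114*(-1/20600) = 2263557/10300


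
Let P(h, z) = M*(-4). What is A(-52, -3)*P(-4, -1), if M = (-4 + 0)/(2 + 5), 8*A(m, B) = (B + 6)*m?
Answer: -312/7 ≈ -44.571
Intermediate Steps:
A(m, B) = m*(6 + B)/8 (A(m, B) = ((B + 6)*m)/8 = ((6 + B)*m)/8 = (m*(6 + B))/8 = m*(6 + B)/8)
M = -4/7 ≈ -0.57143
P(h, z) = 16/7 (P(h, z) = -4/7*(-4) = 16/7)
A(-52, -3)*P(-4, -1) = ((⅛)*(-52)*(6 - 3))*(16/7) = ((⅛)*(-52)*3)*(16/7) = -39/2*16/7 = -312/7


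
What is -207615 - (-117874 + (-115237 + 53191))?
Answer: -27695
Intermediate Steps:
-207615 - (-117874 + (-115237 + 53191)) = -207615 - (-117874 - 62046) = -207615 - 1*(-179920) = -207615 + 179920 = -27695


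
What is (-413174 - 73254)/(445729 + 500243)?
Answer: -121607/236493 ≈ -0.51421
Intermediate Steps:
(-413174 - 73254)/(445729 + 500243) = -486428/945972 = -486428*1/945972 = -121607/236493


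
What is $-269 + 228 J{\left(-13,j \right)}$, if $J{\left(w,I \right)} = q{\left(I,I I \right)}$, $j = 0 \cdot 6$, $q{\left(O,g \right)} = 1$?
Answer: $-41$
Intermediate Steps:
$j = 0$
$J{\left(w,I \right)} = 1$
$-269 + 228 J{\left(-13,j \right)} = -269 + 228 \cdot 1 = -269 + 228 = -41$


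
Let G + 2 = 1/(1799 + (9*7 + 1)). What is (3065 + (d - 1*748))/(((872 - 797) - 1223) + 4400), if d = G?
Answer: 2156423/3029238 ≈ 0.71187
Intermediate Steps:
G = -3725/1863 (G = -2 + 1/(1799 + (9*7 + 1)) = -2 + 1/(1799 + (63 + 1)) = -2 + 1/(1799 + 64) = -2 + 1/1863 = -3725/1863 ≈ -1.9995)
d = -3725/1863 ≈ -1.9995
(3065 + (d - 1*748))/(((872 - 797) - 1223) + 4400) = (3065 + (-3725/1863 - 1*748))/(((872 - 797) - 1223) + 4400) = (3065 + (-3725/1863 - 748))/((75 - 1223) + 4400) = (3065 - 1397249/1863)/(-1148 + 4400) = (4312846/1863)/3252 = (4312846/1863)*(1/3252) = 2156423/3029238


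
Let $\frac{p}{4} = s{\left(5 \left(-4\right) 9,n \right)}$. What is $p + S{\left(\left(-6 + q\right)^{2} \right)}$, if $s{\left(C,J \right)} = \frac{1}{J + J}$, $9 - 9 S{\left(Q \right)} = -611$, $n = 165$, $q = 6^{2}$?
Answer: $\frac{34106}{495} \approx 68.901$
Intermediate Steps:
$q = 36$
$S{\left(Q \right)} = \frac{620}{9}$ ($S{\left(Q \right)} = 1 - - \frac{611}{9} = 1 + \frac{611}{9} = \frac{620}{9}$)
$s{\left(C,J \right)} = \frac{1}{2 J}$
$p = \frac{2}{165}$ ($p = 4 \frac{1}{2 \cdot 165} = 4 \cdot \frac{1}{2} \cdot \frac{1}{165} = 4 \cdot \frac{1}{330} = \frac{2}{165} \approx 0.012121$)
$p + S{\left(\left(-6 + q\right)^{2} \right)} = \frac{2}{165} + \frac{620}{9} = \frac{34106}{495}$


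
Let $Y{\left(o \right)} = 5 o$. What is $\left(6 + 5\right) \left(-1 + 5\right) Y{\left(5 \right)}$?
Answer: $1100$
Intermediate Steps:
$\left(6 + 5\right) \left(-1 + 5\right) Y{\left(5 \right)} = \left(6 + 5\right) \left(-1 + 5\right) 5 \cdot 5 = 11 \cdot 4 \cdot 25 = 44 \cdot 25 = 1100$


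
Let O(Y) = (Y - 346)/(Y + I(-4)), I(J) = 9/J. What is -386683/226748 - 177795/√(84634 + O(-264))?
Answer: -386683/226748 - 35559*√3839863890/3605506 ≈ -612.85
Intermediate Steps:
O(Y) = (-346 + Y)/(-9/4 + Y) (O(Y) = (Y - 346)/(Y + 9/(-4)) = (-346 + Y)/(Y + 9*(-¼)) = (-346 + Y)/(Y - 9/4) = (-346 + Y)/(-9/4 + Y))
-386683/226748 - 177795/√(84634 + O(-264)) = -386683/226748 - 177795/√(84634 + 4*(-346 - 264)/(-9 + 4*(-264))) = -386683*1/226748 - 177795/√(84634 + 4*(-610)/(-9 - 1056)) = -386683/226748 - 177795/√(84634 + 4*(-610)/(-1065)) = -386683/226748 - 177795/√(84634 + 4*(-1/1065)*(-610)) = -386683/226748 - 177795/√(84634 + 488/213) = -386683/226748 - 177795*√3839863890/18027530 = -386683/226748 - 35559*√3839863890/3605506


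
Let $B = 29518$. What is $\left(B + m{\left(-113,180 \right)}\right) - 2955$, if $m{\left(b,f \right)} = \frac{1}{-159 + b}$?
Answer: $\frac{7225135}{272} \approx 26563.0$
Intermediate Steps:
$\left(B + m{\left(-113,180 \right)}\right) - 2955 = \left(29518 + \frac{1}{-159 - 113}\right) - 2955 = \left(29518 + \frac{1}{-272}\right) - 2955 = \left(29518 - \frac{1}{272}\right) - 2955 = \frac{8028895}{272} - 2955 = \frac{7225135}{272}$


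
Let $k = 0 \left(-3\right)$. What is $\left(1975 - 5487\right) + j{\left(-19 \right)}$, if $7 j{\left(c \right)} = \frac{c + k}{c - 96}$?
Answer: $- \frac{2827141}{805} \approx -3512.0$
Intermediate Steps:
$k = 0$
$j{\left(c \right)} = \frac{c}{7 \left(-96 + c\right)}$ ($j{\left(c \right)} = \frac{\left(c + 0\right) \frac{1}{c - 96}}{7} = \frac{c \frac{1}{-96 + c}}{7} = \frac{c}{7 \left(-96 + c\right)}$)
$\left(1975 - 5487\right) + j{\left(-19 \right)} = \left(1975 - 5487\right) + \frac{1}{7} \left(-19\right) \frac{1}{-96 - 19} = -3512 + \frac{1}{7} \left(-19\right) \frac{1}{-115} = -3512 + \frac{1}{7} \left(-19\right) \left(- \frac{1}{115}\right) = -3512 + \frac{19}{805} = - \frac{2827141}{805}$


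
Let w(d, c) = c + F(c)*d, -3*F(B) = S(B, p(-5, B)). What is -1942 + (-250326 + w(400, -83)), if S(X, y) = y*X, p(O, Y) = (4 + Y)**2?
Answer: 206444147/3 ≈ 6.8815e+7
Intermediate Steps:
S(X, y) = X*y
F(B) = -B*(4 + B)**2/3
w(d, c) = c - c*d*(4 + c)**2/3 (w(d, c) = c + (-c*(4 + c)**2/3)*d = c - c*d*(4 + c)**2/3)
-1942 + (-250326 + w(400, -83)) = -1942 + (-250326 + (1/3)*(-83)*(3 - 1*400*(4 - 83)**2)) = -1942 + (-250326 + (1/3)*(-83)*(3 - 1*400*(-79)**2)) = -1942 + (-250326 + (1/3)*(-83)*(3 - 1*400*6241)) = -1942 + (-250326 + (1/3)*(-83)*(3 - 2496400)) = -1942 + (-250326 + (1/3)*(-83)*(-2496397)) = -1942 + (-250326 + 207200951/3) = -1942 + 206449973/3 = 206444147/3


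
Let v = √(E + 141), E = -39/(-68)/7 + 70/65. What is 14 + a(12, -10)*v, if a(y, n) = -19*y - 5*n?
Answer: 14 - 89*√1360863413/1547 ≈ -2108.3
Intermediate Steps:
E = 7171/6188 (E = -39*(-1/68)*(⅐) + 70*(1/65) = (39/68)*(⅐) + 14/13 = 39/476 + 14/13 = 7171/6188 ≈ 1.1589)
v = √1360863413/3094 (v = √(7171/6188 + 141) = √(879679/6188) = √1360863413/3094 ≈ 11.923)
14 + a(12, -10)*v = 14 + (-19*12 - 5*(-10))*(√1360863413/3094) = 14 + (-228 + 50)*(√1360863413/3094) = 14 - 89*√1360863413/1547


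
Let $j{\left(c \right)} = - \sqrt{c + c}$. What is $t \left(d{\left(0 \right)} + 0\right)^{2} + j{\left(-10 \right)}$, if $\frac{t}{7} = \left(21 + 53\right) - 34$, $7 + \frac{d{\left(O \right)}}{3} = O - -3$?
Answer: $40320 - 2 i \sqrt{5} \approx 40320.0 - 4.4721 i$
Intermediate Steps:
$d{\left(O \right)} = -12 + 3 O$ ($d{\left(O \right)} = -21 + 3 \left(O - -3\right) = -21 + 3 \left(O + 3\right) = -21 + 3 \left(3 + O\right) = -21 + \left(9 + 3 O\right) = -12 + 3 O$)
$j{\left(c \right)} = - \sqrt{2} \sqrt{c}$ ($j{\left(c \right)} = - \sqrt{2 c} = - \sqrt{2} \sqrt{c}$)
$t = 280$ ($t = 7 \left(\left(21 + 53\right) - 34\right) = 7 \left(74 - 34\right) = 7 \cdot 40 = 280$)
$t \left(d{\left(0 \right)} + 0\right)^{2} + j{\left(-10 \right)} = 280 \left(\left(-12 + 3 \cdot 0\right) + 0\right)^{2} - \sqrt{2} \sqrt{-10} = 280 \left(\left(-12 + 0\right) + 0\right)^{2} - \sqrt{2} i \sqrt{10} = 280 \left(-12 + 0\right)^{2} - 2 i \sqrt{5} = 280 \left(-12\right)^{2} - 2 i \sqrt{5} = 280 \cdot 144 - 2 i \sqrt{5} = 40320 - 2 i \sqrt{5}$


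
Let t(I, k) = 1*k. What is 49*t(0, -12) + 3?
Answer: -585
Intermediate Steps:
t(I, k) = k
49*t(0, -12) + 3 = 49*(-12) + 3 = -588 + 3 = -585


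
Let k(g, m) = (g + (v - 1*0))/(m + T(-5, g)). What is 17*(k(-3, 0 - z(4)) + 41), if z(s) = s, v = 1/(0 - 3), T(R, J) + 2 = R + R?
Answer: 16813/24 ≈ 700.54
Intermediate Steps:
T(R, J) = -2 + 2*R (T(R, J) = -2 + (R + R) = -2 + 2*R)
v = -1/3 (v = 1/(-3) = -1/3 ≈ -0.33333)
k(g, m) = (-1/3 + g)/(-12 + m) (k(g, m) = (g + (-1/3 - 1*0))/(m + (-2 + 2*(-5))) = (g + (-1/3 + 0))/(m + (-2 - 10)) = (g - 1/3)/(m - 12) = (-1/3 + g)/(-12 + m))
17*(k(-3, 0 - z(4)) + 41) = 17*((-1/3 - 3)/(-12 + (0 - 1*4)) + 41) = 17*(-10/3/(-12 + (0 - 4)) + 41) = 17*(-10/3/(-12 - 4) + 41) = 17*(-10/3/(-16) + 41) = 17*(-1/16*(-10/3) + 41) = 17*(5/24 + 41) = 17*(989/24) = 16813/24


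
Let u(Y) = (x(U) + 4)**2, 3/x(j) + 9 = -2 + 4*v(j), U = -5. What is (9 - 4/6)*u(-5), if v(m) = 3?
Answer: 1225/3 ≈ 408.33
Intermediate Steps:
x(j) = 3 (x(j) = 3/(-9 + (-2 + 4*3)) = 3/(-9 + (-2 + 12)) = 3/(-9 + 10) = 3/1 = 3*1 = 3)
u(Y) = 49 (u(Y) = (3 + 4)**2 = 7**2 = 49)
(9 - 4/6)*u(-5) = (9 - 4/6)*49 = (9 - 4*1/6)*49 = (9 - 2/3)*49 = (25/3)*49 = 1225/3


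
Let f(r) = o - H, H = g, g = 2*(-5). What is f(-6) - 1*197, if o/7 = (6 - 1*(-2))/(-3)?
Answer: -617/3 ≈ -205.67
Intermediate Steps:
g = -10
H = -10
o = -56/3 (o = 7*((6 - 1*(-2))/(-3)) = 7*((6 + 2)*(-1/3)) = 7*(8*(-1/3)) = 7*(-8/3) = -56/3 ≈ -18.667)
f(r) = -26/3 (f(r) = -56/3 - 1*(-10) = -56/3 + 10 = -26/3)
f(-6) - 1*197 = -26/3 - 1*197 = -26/3 - 197 = -617/3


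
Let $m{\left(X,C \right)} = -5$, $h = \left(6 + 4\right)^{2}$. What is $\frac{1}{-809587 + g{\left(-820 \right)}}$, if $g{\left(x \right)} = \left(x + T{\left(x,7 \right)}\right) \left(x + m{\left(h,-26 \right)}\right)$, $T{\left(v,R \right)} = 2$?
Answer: $- \frac{1}{134737} \approx -7.4219 \cdot 10^{-6}$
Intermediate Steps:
$h = 100$ ($h = 10^{2} = 100$)
$g{\left(x \right)} = \left(-5 + x\right) \left(2 + x\right)$ ($g{\left(x \right)} = \left(x + 2\right) \left(x - 5\right) = \left(2 + x\right) \left(-5 + x\right) = \left(-5 + x\right) \left(2 + x\right)$)
$\frac{1}{-809587 + g{\left(-820 \right)}} = \frac{1}{-809587 - \left(-2450 - 672400\right)} = \frac{1}{-809587 + \left(-10 + 672400 + 2460\right)} = \frac{1}{-809587 + 674850} = \frac{1}{-134737} = - \frac{1}{134737}$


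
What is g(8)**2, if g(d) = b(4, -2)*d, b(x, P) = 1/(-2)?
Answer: 16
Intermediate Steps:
b(x, P) = -1/2
g(d) = -d/2
g(8)**2 = (-1/2*8)**2 = (-4)**2 = 16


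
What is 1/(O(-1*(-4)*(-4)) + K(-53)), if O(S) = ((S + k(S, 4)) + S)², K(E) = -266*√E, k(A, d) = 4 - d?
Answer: 256/1199661 + 133*I*√53/2399322 ≈ 0.00021339 + 0.00040355*I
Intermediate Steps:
O(S) = 4*S² (O(S) = ((S + (4 - 1*4)) + S)² = ((S + (4 - 4)) + S)² = ((S + 0) + S)² = (S + S)² = (2*S)² = 4*S²)
1/(O(-1*(-4)*(-4)) + K(-53)) = 1/(4*(-1*(-4)*(-4))² - 266*I*√53) = 1/(4*(4*(-4))² - 266*I*√53) = 1/(4*(-16)² - 266*I*√53) = 1/(4*256 - 266*I*√53) = 1/(1024 - 266*I*√53)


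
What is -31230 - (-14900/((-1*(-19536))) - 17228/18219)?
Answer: -308749248417/9886844 ≈ -31228.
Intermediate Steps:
-31230 - (-14900/((-1*(-19536))) - 17228/18219) = -31230 - (-14900/19536 - 17228*1/18219) = -31230 - (-14900*1/19536 - 17228/18219) = -31230 - (-3725/4884 - 17228/18219) = -31230 - 1*(-16889703/9886844) = -31230 + 16889703/9886844 = -308749248417/9886844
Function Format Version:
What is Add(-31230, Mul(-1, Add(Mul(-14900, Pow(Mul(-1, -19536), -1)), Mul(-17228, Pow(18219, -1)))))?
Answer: Rational(-308749248417, 9886844) ≈ -31228.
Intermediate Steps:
Add(-31230, Mul(-1, Add(Mul(-14900, Pow(Mul(-1, -19536), -1)), Mul(-17228, Pow(18219, -1))))) = Add(-31230, Mul(-1, Add(Mul(-14900, Pow(19536, -1)), Mul(-17228, Rational(1, 18219))))) = Add(-31230, Mul(-1, Add(Mul(-14900, Rational(1, 19536)), Rational(-17228, 18219)))) = Add(-31230, Mul(-1, Add(Rational(-3725, 4884), Rational(-17228, 18219)))) = Add(-31230, Mul(-1, Rational(-16889703, 9886844))) = Add(-31230, Rational(16889703, 9886844)) = Rational(-308749248417, 9886844)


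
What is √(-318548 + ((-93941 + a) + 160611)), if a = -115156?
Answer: I*√367034 ≈ 605.83*I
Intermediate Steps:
√(-318548 + ((-93941 + a) + 160611)) = √(-318548 + ((-93941 - 115156) + 160611)) = √(-318548 + (-209097 + 160611)) = √(-318548 - 48486) = √(-367034) = I*√367034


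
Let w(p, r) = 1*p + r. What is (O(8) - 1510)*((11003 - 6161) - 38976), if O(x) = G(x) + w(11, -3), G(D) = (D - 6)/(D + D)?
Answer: 205060005/4 ≈ 5.1265e+7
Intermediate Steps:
w(p, r) = p + r
G(D) = (-6 + D)/(2*D) (G(D) = (-6 + D)/((2*D)) = (-6 + D)*(1/(2*D)) = (-6 + D)/(2*D))
O(x) = 8 + (-6 + x)/(2*x) (O(x) = (-6 + x)/(2*x) + (11 - 3) = (-6 + x)/(2*x) + 8 = 8 + (-6 + x)/(2*x))
(O(8) - 1510)*((11003 - 6161) - 38976) = ((17/2 - 3/8) - 1510)*((11003 - 6161) - 38976) = ((17/2 - 3*⅛) - 1510)*(4842 - 38976) = ((17/2 - 3/8) - 1510)*(-34134) = (65/8 - 1510)*(-34134) = -12015/8*(-34134) = 205060005/4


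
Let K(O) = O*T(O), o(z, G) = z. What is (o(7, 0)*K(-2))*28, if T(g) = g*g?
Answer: -1568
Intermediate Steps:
T(g) = g²
K(O) = O³ (K(O) = O*O² = O³)
(o(7, 0)*K(-2))*28 = (7*(-2)³)*28 = (7*(-8))*28 = -56*28 = -1568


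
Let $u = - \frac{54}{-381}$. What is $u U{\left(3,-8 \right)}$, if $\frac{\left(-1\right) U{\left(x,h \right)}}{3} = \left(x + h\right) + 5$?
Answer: $0$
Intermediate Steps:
$u = \frac{18}{127}$ ($u = \left(-54\right) \left(- \frac{1}{381}\right) = \frac{18}{127} \approx 0.14173$)
$U{\left(x,h \right)} = -15 - 3 h - 3 x$ ($U{\left(x,h \right)} = - 3 \left(\left(x + h\right) + 5\right) = - 3 \left(\left(h + x\right) + 5\right) = - 3 \left(5 + h + x\right) = -15 - 3 h - 3 x$)
$u U{\left(3,-8 \right)} = \frac{18 \left(-15 - -24 - 9\right)}{127} = \frac{18 \left(-15 + 24 - 9\right)}{127} = \frac{18}{127} \cdot 0 = 0$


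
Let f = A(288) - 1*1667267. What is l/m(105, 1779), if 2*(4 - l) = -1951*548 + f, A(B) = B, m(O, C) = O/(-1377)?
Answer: -251177193/14 ≈ -1.7941e+7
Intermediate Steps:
m(O, C) = -O/1377 (m(O, C) = O*(-1/1377) = -O/1377)
f = -1666979 (f = 288 - 1*1667267 = 288 - 1667267 = -1666979)
l = 2736135/2 (l = 4 - (-1951*548 - 1666979)/2 = 4 - (-1069148 - 1666979)/2 = 4 - ½*(-2736127) = 4 + 2736127/2 = 2736135/2 ≈ 1.3681e+6)
l/m(105, 1779) = 2736135/(2*((-1/1377*105))) = 2736135/(2*(-35/459)) = (2736135/2)*(-459/35) = -251177193/14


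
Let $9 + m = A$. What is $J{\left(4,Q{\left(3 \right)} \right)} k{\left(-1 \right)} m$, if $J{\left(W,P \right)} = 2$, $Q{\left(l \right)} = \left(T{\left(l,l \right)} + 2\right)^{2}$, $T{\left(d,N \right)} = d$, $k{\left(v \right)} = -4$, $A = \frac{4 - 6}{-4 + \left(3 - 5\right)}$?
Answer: $\frac{208}{3} \approx 69.333$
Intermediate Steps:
$A = \frac{1}{3}$ ($A = - \frac{2}{-4 - 2} = - \frac{2}{-6} = \left(-2\right) \left(- \frac{1}{6}\right) = \frac{1}{3} \approx 0.33333$)
$Q{\left(l \right)} = \left(2 + l\right)^{2}$ ($Q{\left(l \right)} = \left(l + 2\right)^{2} = \left(2 + l\right)^{2}$)
$m = - \frac{26}{3}$ ($m = -9 + \frac{1}{3} = - \frac{26}{3} \approx -8.6667$)
$J{\left(4,Q{\left(3 \right)} \right)} k{\left(-1 \right)} m = 2 \left(-4\right) \left(- \frac{26}{3}\right) = \left(-8\right) \left(- \frac{26}{3}\right) = \frac{208}{3}$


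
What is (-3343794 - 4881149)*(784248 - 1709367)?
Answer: 7609051043217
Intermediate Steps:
(-3343794 - 4881149)*(784248 - 1709367) = -8224943*(-925119) = 7609051043217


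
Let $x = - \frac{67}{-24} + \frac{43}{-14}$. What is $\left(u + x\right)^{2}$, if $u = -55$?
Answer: $\frac{86248369}{28224} \approx 3055.9$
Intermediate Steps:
$x = - \frac{47}{168}$ ($x = \left(-67\right) \left(- \frac{1}{24}\right) + 43 \left(- \frac{1}{14}\right) = \frac{67}{24} - \frac{43}{14} = - \frac{47}{168} \approx -0.27976$)
$\left(u + x\right)^{2} = \left(-55 - \frac{47}{168}\right)^{2} = \left(- \frac{9287}{168}\right)^{2} = \frac{86248369}{28224}$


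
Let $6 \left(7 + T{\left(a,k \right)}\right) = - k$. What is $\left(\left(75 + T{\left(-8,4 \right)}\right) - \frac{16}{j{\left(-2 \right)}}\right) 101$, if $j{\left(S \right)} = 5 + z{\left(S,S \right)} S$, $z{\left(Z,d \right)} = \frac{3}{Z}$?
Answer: $\frac{19796}{3} \approx 6598.7$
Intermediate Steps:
$T{\left(a,k \right)} = -7 - \frac{k}{6}$ ($T{\left(a,k \right)} = -7 + \frac{\left(-1\right) k}{6} = -7 - \frac{k}{6}$)
$j{\left(S \right)} = 8$ ($j{\left(S \right)} = 5 + \frac{3}{S} S = 5 + 3 = 8$)
$\left(\left(75 + T{\left(-8,4 \right)}\right) - \frac{16}{j{\left(-2 \right)}}\right) 101 = \left(\left(75 - \frac{23}{3}\right) - \frac{16}{8}\right) 101 = \left(\left(75 - \frac{23}{3}\right) - 2\right) 101 = \left(\frac{202}{3} - 2\right) 101 = \frac{196}{3} \cdot 101 = \frac{19796}{3}$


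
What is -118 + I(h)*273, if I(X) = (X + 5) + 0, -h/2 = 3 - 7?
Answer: 3431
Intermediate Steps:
h = 8 (h = -2*(3 - 7) = -2*(-4) = 8)
I(X) = 5 + X (I(X) = (5 + X) + 0 = 5 + X)
-118 + I(h)*273 = -118 + (5 + 8)*273 = -118 + 13*273 = -118 + 3549 = 3431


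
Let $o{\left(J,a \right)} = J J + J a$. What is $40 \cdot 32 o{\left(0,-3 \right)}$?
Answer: $0$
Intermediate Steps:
$o{\left(J,a \right)} = J^{2} + J a$
$40 \cdot 32 o{\left(0,-3 \right)} = 40 \cdot 32 \cdot 0 \left(0 - 3\right) = 1280 \cdot 0 \left(-3\right) = 1280 \cdot 0 = 0$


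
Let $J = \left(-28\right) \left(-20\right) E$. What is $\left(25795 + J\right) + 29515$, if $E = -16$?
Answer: $46350$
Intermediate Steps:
$J = -8960$ ($J = \left(-28\right) \left(-20\right) \left(-16\right) = 560 \left(-16\right) = -8960$)
$\left(25795 + J\right) + 29515 = \left(25795 - 8960\right) + 29515 = 16835 + 29515 = 46350$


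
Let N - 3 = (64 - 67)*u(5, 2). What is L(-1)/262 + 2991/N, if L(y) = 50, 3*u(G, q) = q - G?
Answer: 130657/262 ≈ 498.69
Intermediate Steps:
u(G, q) = -G/3 + q/3 (u(G, q) = (q - G)/3 = -G/3 + q/3)
N = 6 (N = 3 + (64 - 67)*(-⅓*5 + (⅓)*2) = 3 - 3*(-5/3 + ⅔) = 3 - 3*(-1) = 3 + 3 = 6)
L(-1)/262 + 2991/N = 50/262 + 2991/6 = 50*(1/262) + 2991*(⅙) = 25/131 + 997/2 = 130657/262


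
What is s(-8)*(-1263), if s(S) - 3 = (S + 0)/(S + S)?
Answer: -8841/2 ≈ -4420.5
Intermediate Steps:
s(S) = 7/2 (s(S) = 3 + (S + 0)/(S + S) = 3 + S/((2*S)) = 3 + S*(1/(2*S)) = 3 + 1/2 = 7/2)
s(-8)*(-1263) = (7/2)*(-1263) = -8841/2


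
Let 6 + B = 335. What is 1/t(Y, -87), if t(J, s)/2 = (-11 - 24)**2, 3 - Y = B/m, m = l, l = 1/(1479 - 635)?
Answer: 1/2450 ≈ 0.00040816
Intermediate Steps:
l = 1/844 ≈ 0.0011848
B = 329 (B = -6 + 335 = 329)
m = 1/844 ≈ 0.0011848
Y = -277673 (Y = 3 - 329/1/844 = 3 - 329*844 = 3 - 1*277676 = 3 - 277676 = -277673)
t(J, s) = 2450 (t(J, s) = 2*(-11 - 24)**2 = 2*(-35)**2 = 2*1225 = 2450)
1/t(Y, -87) = 1/2450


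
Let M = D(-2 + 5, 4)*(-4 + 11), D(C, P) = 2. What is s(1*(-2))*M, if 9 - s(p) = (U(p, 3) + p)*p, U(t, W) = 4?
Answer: 182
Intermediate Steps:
s(p) = 9 - p*(4 + p) (s(p) = 9 - (4 + p)*p = 9 - p*(4 + p))
M = 14 (M = 2*(-4 + 11) = 2*7 = 14)
s(1*(-2))*M = (9 - (1*(-2))² - 4*(-2))*14 = (9 - 1*(-2)² - 4*(-2))*14 = (9 - 1*4 + 8)*14 = (9 - 4 + 8)*14 = 13*14 = 182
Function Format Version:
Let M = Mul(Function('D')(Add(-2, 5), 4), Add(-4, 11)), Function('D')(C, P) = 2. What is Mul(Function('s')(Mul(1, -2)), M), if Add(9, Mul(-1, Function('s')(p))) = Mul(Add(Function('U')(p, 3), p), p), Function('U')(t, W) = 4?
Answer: 182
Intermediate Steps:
Function('s')(p) = Add(9, Mul(-1, p, Add(4, p))) (Function('s')(p) = Add(9, Mul(-1, Mul(Add(4, p), p))) = Add(9, Mul(-1, Mul(p, Add(4, p)))) = Add(9, Mul(-1, p, Add(4, p))))
M = 14 (M = Mul(2, Add(-4, 11)) = Mul(2, 7) = 14)
Mul(Function('s')(Mul(1, -2)), M) = Mul(Add(9, Mul(-1, Pow(Mul(1, -2), 2)), Mul(-4, Mul(1, -2))), 14) = Mul(Add(9, Mul(-1, Pow(-2, 2)), Mul(-4, -2)), 14) = Mul(Add(9, Mul(-1, 4), 8), 14) = Mul(Add(9, -4, 8), 14) = Mul(13, 14) = 182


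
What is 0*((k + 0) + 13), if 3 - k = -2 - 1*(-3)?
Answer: 0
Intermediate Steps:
k = 2 (k = 3 - (-2 - 1*(-3)) = 3 - (-2 + 3) = 3 - 1*1 = 3 - 1 = 2)
0*((k + 0) + 13) = 0*((2 + 0) + 13) = 0*(2 + 13) = 0*15 = 0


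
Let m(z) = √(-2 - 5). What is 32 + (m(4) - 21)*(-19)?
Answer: 431 - 19*I*√7 ≈ 431.0 - 50.269*I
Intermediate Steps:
m(z) = I*√7 (m(z) = √(-7) = I*√7)
32 + (m(4) - 21)*(-19) = 32 + (I*√7 - 21)*(-19) = 32 + (-21 + I*√7)*(-19) = 32 + (399 - 19*I*√7) = 431 - 19*I*√7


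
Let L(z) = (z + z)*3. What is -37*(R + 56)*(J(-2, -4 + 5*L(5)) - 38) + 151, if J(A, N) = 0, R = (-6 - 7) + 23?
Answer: 92947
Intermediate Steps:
L(z) = 6*z (L(z) = (2*z)*3 = 6*z)
R = 10 (R = -13 + 23 = 10)
-37*(R + 56)*(J(-2, -4 + 5*L(5)) - 38) + 151 = -37*(10 + 56)*(0 - 38) + 151 = -2442*(-38) + 151 = -37*(-2508) + 151 = 92796 + 151 = 92947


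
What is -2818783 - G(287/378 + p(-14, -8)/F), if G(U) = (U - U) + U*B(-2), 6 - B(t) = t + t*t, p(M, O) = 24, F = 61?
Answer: -4642543195/1647 ≈ -2.8188e+6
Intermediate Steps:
B(t) = 6 - t - t² (B(t) = 6 - (t + t*t) = 6 - (t + t²) = 6 + (-t - t²) = 6 - t - t²)
G(U) = 4*U (G(U) = (U - U) + U*(6 - 1*(-2) - 1*(-2)²) = 0 + U*(6 + 2 - 1*4) = 0 + U*(6 + 2 - 4) = 0 + U*4 = 0 + 4*U = 4*U)
-2818783 - G(287/378 + p(-14, -8)/F) = -2818783 - 4*(287/378 + 24/61) = -2818783 - 4*(287*(1/378) + 24*(1/61)) = -2818783 - 4*(41/54 + 24/61) = -2818783 - 4*3797/3294 = -2818783 - 1*7594/1647 = -2818783 - 7594/1647 = -4642543195/1647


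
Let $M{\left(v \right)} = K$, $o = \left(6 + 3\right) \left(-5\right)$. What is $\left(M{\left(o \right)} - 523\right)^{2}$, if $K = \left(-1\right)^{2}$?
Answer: $272484$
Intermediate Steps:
$K = 1$
$o = -45$ ($o = 9 \left(-5\right) = -45$)
$M{\left(v \right)} = 1$
$\left(M{\left(o \right)} - 523\right)^{2} = \left(1 - 523\right)^{2} = \left(-522\right)^{2} = 272484$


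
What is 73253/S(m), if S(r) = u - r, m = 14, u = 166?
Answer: 73253/152 ≈ 481.93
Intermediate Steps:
S(r) = 166 - r
73253/S(m) = 73253/(166 - 1*14) = 73253/(166 - 14) = 73253/152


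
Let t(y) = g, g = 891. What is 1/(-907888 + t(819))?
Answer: -1/906997 ≈ -1.1025e-6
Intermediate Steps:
t(y) = 891
1/(-907888 + t(819)) = 1/(-907888 + 891) = 1/(-906997) = -1/906997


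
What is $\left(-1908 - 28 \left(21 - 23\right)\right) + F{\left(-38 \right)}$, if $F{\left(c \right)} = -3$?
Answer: $-1855$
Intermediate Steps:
$\left(-1908 - 28 \left(21 - 23\right)\right) + F{\left(-38 \right)} = \left(-1908 - 28 \left(21 - 23\right)\right) - 3 = \left(-1908 - -56\right) - 3 = \left(-1908 + 56\right) - 3 = -1852 - 3 = -1855$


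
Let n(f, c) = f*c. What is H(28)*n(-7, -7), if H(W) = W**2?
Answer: 38416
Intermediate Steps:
n(f, c) = c*f
H(28)*n(-7, -7) = 28**2*(-7*(-7)) = 784*49 = 38416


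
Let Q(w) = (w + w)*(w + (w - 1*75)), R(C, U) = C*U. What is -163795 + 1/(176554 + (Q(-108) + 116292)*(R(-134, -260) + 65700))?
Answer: -2950229099858829/18011716474 ≈ -1.6380e+5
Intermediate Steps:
Q(w) = 2*w*(-75 + 2*w) (Q(w) = (2*w)*(w + (w - 75)) = (2*w)*(w + (-75 + w)) = (2*w)*(-75 + 2*w) = 2*w*(-75 + 2*w))
-163795 + 1/(176554 + (Q(-108) + 116292)*(R(-134, -260) + 65700)) = -163795 + 1/(176554 + (2*(-108)*(-75 + 2*(-108)) + 116292)*(-134*(-260) + 65700)) = -163795 + 1/(176554 + (2*(-108)*(-75 - 216) + 116292)*(34840 + 65700)) = -163795 + 1/(176554 + (2*(-108)*(-291) + 116292)*100540) = -163795 + 1/(176554 + (62856 + 116292)*100540) = -163795 + 1/(176554 + 179148*100540) = -163795 + 1/(176554 + 18011539920) = -163795 + 1/18011716474 = -2950229099858829/18011716474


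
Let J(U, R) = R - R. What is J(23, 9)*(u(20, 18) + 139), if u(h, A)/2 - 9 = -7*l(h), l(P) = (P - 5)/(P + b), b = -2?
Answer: 0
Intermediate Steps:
J(U, R) = 0
l(P) = (-5 + P)/(-2 + P) (l(P) = (P - 5)/(P - 2) = (-5 + P)/(-2 + P))
u(h, A) = 18 - 14*(-5 + h)/(-2 + h) (u(h, A) = 18 + 2*(-7*(-5 + h)/(-2 + h)) = 18 - 14*(-5 + h)/(-2 + h))
J(23, 9)*(u(20, 18) + 139) = 0*(2*(17 + 2*20)/(-2 + 20) + 139) = 0*(2*(17 + 40)/18 + 139) = 0*(2*(1/18)*57 + 139) = 0*(19/3 + 139) = 0*(436/3) = 0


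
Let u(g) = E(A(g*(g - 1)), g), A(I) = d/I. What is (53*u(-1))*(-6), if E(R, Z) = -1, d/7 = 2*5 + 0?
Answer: 318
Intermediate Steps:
d = 70 (d = 7*(2*5 + 0) = 7*(10 + 0) = 7*10 = 70)
A(I) = 70/I
u(g) = -1
(53*u(-1))*(-6) = (53*(-1))*(-6) = -53*(-6) = 318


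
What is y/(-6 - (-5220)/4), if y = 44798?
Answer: 44798/1299 ≈ 34.487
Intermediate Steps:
y/(-6 - (-5220)/4) = 44798/(-6 - (-5220)/4) = 44798/(-6 - 145*(-9)) = 44798/(-6 + 1305) = 44798/1299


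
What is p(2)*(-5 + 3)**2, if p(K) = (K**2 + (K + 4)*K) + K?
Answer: 72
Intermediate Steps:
p(K) = K + K**2 + K*(4 + K) (p(K) = (K**2 + (4 + K)*K) + K = (K**2 + K*(4 + K)) + K = K + K**2 + K*(4 + K))
p(2)*(-5 + 3)**2 = (2*(5 + 2*2))*(-5 + 3)**2 = (2*(5 + 4))*(-2)**2 = (2*9)*4 = 18*4 = 72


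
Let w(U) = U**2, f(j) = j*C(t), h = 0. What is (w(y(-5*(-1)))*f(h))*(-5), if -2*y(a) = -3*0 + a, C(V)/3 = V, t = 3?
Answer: 0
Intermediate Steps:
C(V) = 3*V
f(j) = 9*j (f(j) = j*(3*3) = j*9 = 9*j)
y(a) = -a/2 (y(a) = -(-3*0 + a)/2 = -(0 + a)/2 = -a/2)
(w(y(-5*(-1)))*f(h))*(-5) = ((-(-5)*(-1)/2)**2*(9*0))*(-5) = ((-1/2*5)**2*0)*(-5) = ((-5/2)**2*0)*(-5) = ((25/4)*0)*(-5) = 0*(-5) = 0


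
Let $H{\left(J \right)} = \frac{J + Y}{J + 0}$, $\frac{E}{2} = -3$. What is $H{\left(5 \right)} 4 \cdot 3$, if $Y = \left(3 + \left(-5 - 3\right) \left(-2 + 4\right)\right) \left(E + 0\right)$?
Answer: $\frac{996}{5} \approx 199.2$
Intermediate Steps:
$E = -6$ ($E = 2 \left(-3\right) = -6$)
$Y = 78$ ($Y = \left(3 + \left(-5 - 3\right) \left(-2 + 4\right)\right) \left(-6 + 0\right) = \left(3 - 16\right) \left(-6\right) = \left(-13\right) \left(-6\right) = 78$)
$H{\left(J \right)} = \frac{78 + J}{J}$ ($H{\left(J \right)} = \frac{J + 78}{J + 0} = \frac{78 + J}{J}$)
$H{\left(5 \right)} 4 \cdot 3 = \frac{78 + 5}{5} \cdot 4 \cdot 3 = \frac{1}{5} \cdot 83 \cdot 4 \cdot 3 = \frac{83}{5} \cdot 4 \cdot 3 = \frac{332}{5} \cdot 3 = \frac{996}{5}$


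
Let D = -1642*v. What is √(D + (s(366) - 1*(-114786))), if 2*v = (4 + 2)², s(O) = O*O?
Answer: 9*√2706 ≈ 468.17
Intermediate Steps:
s(O) = O²
v = 18 (v = (4 + 2)²/2 = (½)*6² = (½)*36 = 18)
D = -29556 (D = -1642*18 = -29556)
√(D + (s(366) - 1*(-114786))) = √(-29556 + (366² - 1*(-114786))) = √(-29556 + (133956 + 114786)) = √(-29556 + 248742) = √219186 = 9*√2706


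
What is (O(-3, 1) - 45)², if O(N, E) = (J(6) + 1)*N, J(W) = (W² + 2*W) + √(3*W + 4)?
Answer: 37062 + 1152*√22 ≈ 42465.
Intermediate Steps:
J(W) = W² + √(4 + 3*W) + 2*W (J(W) = (W² + 2*W) + √(4 + 3*W) = W² + √(4 + 3*W) + 2*W)
O(N, E) = N*(49 + √22) (O(N, E) = ((6² + √(4 + 3*6) + 2*6) + 1)*N = ((36 + √(4 + 18) + 12) + 1)*N = ((36 + √22 + 12) + 1)*N = ((48 + √22) + 1)*N = (49 + √22)*N = N*(49 + √22))
(O(-3, 1) - 45)² = (-3*(49 + √22) - 45)² = ((-147 - 3*√22) - 45)² = (-192 - 3*√22)²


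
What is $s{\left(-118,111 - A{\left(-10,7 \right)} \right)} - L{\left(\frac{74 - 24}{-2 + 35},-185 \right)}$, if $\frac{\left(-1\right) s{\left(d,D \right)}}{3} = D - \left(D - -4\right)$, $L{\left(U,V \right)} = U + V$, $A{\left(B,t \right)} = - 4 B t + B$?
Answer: $\frac{6451}{33} \approx 195.48$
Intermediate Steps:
$A{\left(B,t \right)} = B - 4 B t$ ($A{\left(B,t \right)} = - 4 B t + B = B - 4 B t$)
$s{\left(d,D \right)} = 12$ ($s{\left(d,D \right)} = - 3 \left(D - \left(D - -4\right)\right) = - 3 \left(D - \left(D + 4\right)\right) = - 3 \left(D - \left(4 + D\right)\right) = \left(-3\right) \left(-4\right) = 12$)
$s{\left(-118,111 - A{\left(-10,7 \right)} \right)} - L{\left(\frac{74 - 24}{-2 + 35},-185 \right)} = 12 - \left(\frac{74 - 24}{-2 + 35} - 185\right) = 12 - \left(\frac{50}{33} - 185\right) = 12 - - \frac{6055}{33} = 12 + \frac{6055}{33} = \frac{6451}{33}$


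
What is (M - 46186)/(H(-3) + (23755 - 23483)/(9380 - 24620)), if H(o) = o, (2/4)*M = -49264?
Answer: 275680170/5749 ≈ 47953.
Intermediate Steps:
M = -98528 (M = 2*(-49264) = -98528)
(M - 46186)/(H(-3) + (23755 - 23483)/(9380 - 24620)) = (-98528 - 46186)/(-3 + (23755 - 23483)/(9380 - 24620)) = -144714/(-3 + 272/(-15240)) = -144714/(-3 + 272*(-1/15240)) = -144714/(-3 - 34/1905) = -144714/(-5749/1905) = -144714*(-1905/5749) = 275680170/5749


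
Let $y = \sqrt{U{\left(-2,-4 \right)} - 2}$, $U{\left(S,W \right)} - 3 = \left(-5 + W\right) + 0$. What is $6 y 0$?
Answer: $0$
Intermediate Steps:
$U{\left(S,W \right)} = -2 + W$ ($U{\left(S,W \right)} = 3 + \left(\left(-5 + W\right) + 0\right) = 3 + \left(-5 + W\right) = -2 + W$)
$y = 2 i \sqrt{2}$ ($y = \sqrt{\left(-2 - 4\right) - 2} = \sqrt{-6 - 2} = \sqrt{-8} = 2 i \sqrt{2} \approx 2.8284 i$)
$6 y 0 = 6 \cdot 2 i \sqrt{2} \cdot 0 = 12 i \sqrt{2} \cdot 0 = 0$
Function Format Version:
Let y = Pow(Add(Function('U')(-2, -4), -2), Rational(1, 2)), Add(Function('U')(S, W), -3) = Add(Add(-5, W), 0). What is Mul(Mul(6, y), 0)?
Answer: 0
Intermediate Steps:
Function('U')(S, W) = Add(-2, W) (Function('U')(S, W) = Add(3, Add(Add(-5, W), 0)) = Add(3, Add(-5, W)) = Add(-2, W))
y = Mul(2, I, Pow(2, Rational(1, 2))) (y = Pow(Add(Add(-2, -4), -2), Rational(1, 2)) = Pow(Add(-6, -2), Rational(1, 2)) = Pow(-8, Rational(1, 2)) = Mul(2, I, Pow(2, Rational(1, 2))) ≈ Mul(2.8284, I))
Mul(Mul(6, y), 0) = Mul(Mul(6, Mul(2, I, Pow(2, Rational(1, 2)))), 0) = Mul(Mul(12, I, Pow(2, Rational(1, 2))), 0) = 0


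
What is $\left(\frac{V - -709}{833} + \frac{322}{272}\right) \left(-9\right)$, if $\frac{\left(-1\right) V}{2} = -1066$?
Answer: $- \frac{16209}{392} \approx -41.349$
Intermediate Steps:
$V = 2132$ ($V = \left(-2\right) \left(-1066\right) = 2132$)
$\left(\frac{V - -709}{833} + \frac{322}{272}\right) \left(-9\right) = \left(\frac{2132 - -709}{833} + \frac{322}{272}\right) \left(-9\right) = \left(\left(2132 + 709\right) \frac{1}{833} + 322 \cdot \frac{1}{272}\right) \left(-9\right) = \left(2841 \cdot \frac{1}{833} + \frac{161}{136}\right) \left(-9\right) = \left(\frac{2841}{833} + \frac{161}{136}\right) \left(-9\right) = \frac{1801}{392} \left(-9\right) = - \frac{16209}{392}$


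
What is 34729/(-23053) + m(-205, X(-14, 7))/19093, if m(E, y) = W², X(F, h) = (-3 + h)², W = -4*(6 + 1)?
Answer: -645007245/440150929 ≈ -1.4654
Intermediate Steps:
W = -28 (W = -4*7 = -28)
m(E, y) = 784 (m(E, y) = (-28)² = 784)
34729/(-23053) + m(-205, X(-14, 7))/19093 = 34729/(-23053) + 784/19093 = 34729*(-1/23053) + 784*(1/19093) = -34729/23053 + 784/19093 = -645007245/440150929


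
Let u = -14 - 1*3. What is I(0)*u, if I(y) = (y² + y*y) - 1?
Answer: 17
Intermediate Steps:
I(y) = -1 + 2*y² (I(y) = (y² + y²) - 1 = 2*y² - 1 = -1 + 2*y²)
u = -17 (u = -14 - 3 = -17)
I(0)*u = (-1 + 2*0²)*(-17) = (-1 + 2*0)*(-17) = (-1 + 0)*(-17) = -1*(-17) = 17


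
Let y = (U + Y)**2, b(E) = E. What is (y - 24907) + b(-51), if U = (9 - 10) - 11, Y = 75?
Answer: -20989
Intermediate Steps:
U = -12 (U = -1 - 11 = -12)
y = 3969 (y = (-12 + 75)**2 = 63**2 = 3969)
(y - 24907) + b(-51) = (3969 - 24907) - 51 = -20938 - 51 = -20989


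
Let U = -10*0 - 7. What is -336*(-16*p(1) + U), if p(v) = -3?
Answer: -13776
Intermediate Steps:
U = -7 (U = 0 - 7 = -7)
-336*(-16*p(1) + U) = -336*(-16*(-3) - 7) = -336*(48 - 7) = -336*41 = -13776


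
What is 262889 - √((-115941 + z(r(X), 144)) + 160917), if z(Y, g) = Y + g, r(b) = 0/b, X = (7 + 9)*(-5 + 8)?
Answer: 262889 - 8*√705 ≈ 2.6268e+5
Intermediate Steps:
X = 48 (X = 16*3 = 48)
r(b) = 0
262889 - √((-115941 + z(r(X), 144)) + 160917) = 262889 - √((-115941 + (0 + 144)) + 160917) = 262889 - √((-115941 + 144) + 160917) = 262889 - √(-115797 + 160917) = 262889 - √45120 = 262889 - 8*√705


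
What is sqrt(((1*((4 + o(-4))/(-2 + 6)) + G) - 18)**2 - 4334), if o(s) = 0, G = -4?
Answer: I*sqrt(3893) ≈ 62.394*I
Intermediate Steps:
sqrt(((1*((4 + o(-4))/(-2 + 6)) + G) - 18)**2 - 4334) = sqrt(((1*((4 + 0)/(-2 + 6)) - 4) - 18)**2 - 4334) = sqrt(((1*(4/4) - 4) - 18)**2 - 4334) = sqrt(((1*(4*(1/4)) - 4) - 18)**2 - 4334) = sqrt(((1*1 - 4) - 18)**2 - 4334) = sqrt(((1 - 4) - 18)**2 - 4334) = sqrt((-3 - 18)**2 - 4334) = sqrt((-21)**2 - 4334) = sqrt(441 - 4334) = sqrt(-3893) = I*sqrt(3893)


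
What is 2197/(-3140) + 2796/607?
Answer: 7445861/1905980 ≈ 3.9066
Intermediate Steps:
2197/(-3140) + 2796/607 = 2197*(-1/3140) + 2796*(1/607) = -2197/3140 + 2796/607 = 7445861/1905980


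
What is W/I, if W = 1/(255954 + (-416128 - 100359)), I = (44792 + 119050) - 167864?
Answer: 1/1047863726 ≈ 9.5432e-10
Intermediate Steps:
I = -4022 (I = 163842 - 167864 = -4022)
W = -1/260533 (W = 1/(255954 - 516487) = 1/(-260533) = -1/260533 ≈ -3.8383e-6)
W/I = -1/260533/(-4022) = -1/260533*(-1/4022) = 1/1047863726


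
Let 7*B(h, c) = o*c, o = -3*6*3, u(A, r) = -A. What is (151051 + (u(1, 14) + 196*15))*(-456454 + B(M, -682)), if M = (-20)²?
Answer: -486354316500/7 ≈ -6.9479e+10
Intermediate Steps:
o = -54 (o = -18*3 = -54)
M = 400
B(h, c) = -54*c/7 (B(h, c) = (-54*c)/7 = -54*c/7)
(151051 + (u(1, 14) + 196*15))*(-456454 + B(M, -682)) = (151051 + (-1*1 + 196*15))*(-456454 - 54/7*(-682)) = (151051 + (-1 + 2940))*(-456454 + 36828/7) = (151051 + 2939)*(-3158350/7) = 153990*(-3158350/7) = -486354316500/7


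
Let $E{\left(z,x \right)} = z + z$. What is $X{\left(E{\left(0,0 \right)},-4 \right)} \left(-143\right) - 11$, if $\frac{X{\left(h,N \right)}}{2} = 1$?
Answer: $-297$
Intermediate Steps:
$E{\left(z,x \right)} = 2 z$
$X{\left(h,N \right)} = 2$ ($X{\left(h,N \right)} = 2 \cdot 1 = 2$)
$X{\left(E{\left(0,0 \right)},-4 \right)} \left(-143\right) - 11 = 2 \left(-143\right) - 11 = -286 - 11 = -297$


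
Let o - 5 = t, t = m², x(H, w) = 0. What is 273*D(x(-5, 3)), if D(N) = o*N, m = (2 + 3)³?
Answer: 0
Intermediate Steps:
m = 125 (m = 5³ = 125)
t = 15625 (t = 125² = 15625)
o = 15630 (o = 5 + 15625 = 15630)
D(N) = 15630*N
273*D(x(-5, 3)) = 273*(15630*0) = 273*0 = 0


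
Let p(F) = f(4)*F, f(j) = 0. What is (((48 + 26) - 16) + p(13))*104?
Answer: 6032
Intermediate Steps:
p(F) = 0 (p(F) = 0*F = 0)
(((48 + 26) - 16) + p(13))*104 = (((48 + 26) - 16) + 0)*104 = ((74 - 16) + 0)*104 = (58 + 0)*104 = 58*104 = 6032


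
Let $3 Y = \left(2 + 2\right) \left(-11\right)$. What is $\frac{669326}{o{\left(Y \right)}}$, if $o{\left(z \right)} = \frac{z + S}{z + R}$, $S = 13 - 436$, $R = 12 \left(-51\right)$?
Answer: $\frac{1258332880}{1313} \approx 9.5837 \cdot 10^{5}$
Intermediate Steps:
$R = -612$
$Y = - \frac{44}{3}$ ($Y = \frac{\left(2 + 2\right) \left(-11\right)}{3} = \frac{4 \left(-11\right)}{3} = \frac{1}{3} \left(-44\right) = - \frac{44}{3} \approx -14.667$)
$S = -423$
$o{\left(z \right)} = \frac{-423 + z}{-612 + z}$ ($o{\left(z \right)} = \frac{z - 423}{z - 612} = \frac{-423 + z}{-612 + z}$)
$\frac{669326}{o{\left(Y \right)}} = \frac{669326}{\frac{1}{-612 - \frac{44}{3}} \left(-423 - \frac{44}{3}\right)} = \frac{669326}{\frac{1}{- \frac{1880}{3}} \left(- \frac{1313}{3}\right)} = \frac{669326}{\left(- \frac{3}{1880}\right) \left(- \frac{1313}{3}\right)} = \frac{669326}{\frac{1313}{1880}} = 669326 \cdot \frac{1880}{1313} = \frac{1258332880}{1313}$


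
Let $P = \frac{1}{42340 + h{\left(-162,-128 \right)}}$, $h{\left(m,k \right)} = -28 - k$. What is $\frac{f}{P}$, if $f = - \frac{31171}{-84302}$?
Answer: $\frac{10843420}{691} \approx 15692.0$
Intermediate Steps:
$P = \frac{1}{42440}$ ($P = \frac{1}{42340 - -100} = \frac{1}{42340 + \left(-28 + 128\right)} = \frac{1}{42340 + 100} = \frac{1}{42440} \approx 2.3563 \cdot 10^{-5}$)
$f = \frac{511}{1382}$ ($f = \left(-31171\right) \left(- \frac{1}{84302}\right) = \frac{511}{1382} \approx 0.36975$)
$\frac{f}{P} = \frac{511 \frac{1}{\frac{1}{42440}}}{1382} = \frac{511}{1382} \cdot 42440 = \frac{10843420}{691}$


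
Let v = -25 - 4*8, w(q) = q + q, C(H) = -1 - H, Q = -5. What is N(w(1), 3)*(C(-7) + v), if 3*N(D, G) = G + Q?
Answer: 34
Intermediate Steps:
w(q) = 2*q
N(D, G) = -5/3 + G/3 (N(D, G) = (G - 5)/3 = (-5 + G)/3 = -5/3 + G/3)
v = -57 (v = -25 - 32 = -57)
N(w(1), 3)*(C(-7) + v) = (-5/3 + (⅓)*3)*((-1 - 1*(-7)) - 57) = (-5/3 + 1)*((-1 + 7) - 57) = -2*(6 - 57)/3 = -⅔*(-51) = 34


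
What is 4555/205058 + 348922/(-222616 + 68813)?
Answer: -70848674811/31538535574 ≈ -2.2464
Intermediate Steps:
4555/205058 + 348922/(-222616 + 68813) = 4555*(1/205058) + 348922/(-153803) = 4555/205058 + 348922*(-1/153803) = 4555/205058 - 348922/153803 = -70848674811/31538535574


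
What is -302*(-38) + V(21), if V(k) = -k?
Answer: 11455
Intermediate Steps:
-302*(-38) + V(21) = -302*(-38) - 1*21 = 11476 - 21 = 11455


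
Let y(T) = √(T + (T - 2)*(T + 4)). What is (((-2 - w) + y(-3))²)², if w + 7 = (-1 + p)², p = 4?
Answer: 16*(-2 + I*√2)⁴ ≈ -448.0 - 362.04*I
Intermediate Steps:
y(T) = √(T + (-2 + T)*(4 + T))
w = 2 (w = -7 + (-1 + 4)² = -7 + 3² = -7 + 9 = 2)
(((-2 - w) + y(-3))²)² = (((-2 - 1*2) + √(-8 + (-3)² + 3*(-3)))²)² = (((-2 - 2) + √(-8 + 9 - 9))²)² = ((-4 + √(-8))²)² = ((-4 + 2*I*√2)²)² = (-4 + 2*I*√2)⁴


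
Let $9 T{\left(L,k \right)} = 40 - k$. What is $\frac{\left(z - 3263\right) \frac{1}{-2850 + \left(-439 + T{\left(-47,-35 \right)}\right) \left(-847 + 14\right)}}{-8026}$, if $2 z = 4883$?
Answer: $\frac{4929}{17138495672} \approx 2.876 \cdot 10^{-7}$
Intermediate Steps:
$z = \frac{4883}{2}$ ($z = \frac{1}{2} \cdot 4883 = \frac{4883}{2} \approx 2441.5$)
$T{\left(L,k \right)} = \frac{40}{9} - \frac{k}{9}$ ($T{\left(L,k \right)} = \frac{40 - k}{9} = \frac{40}{9} - \frac{k}{9}$)
$\frac{\left(z - 3263\right) \frac{1}{-2850 + \left(-439 + T{\left(-47,-35 \right)}\right) \left(-847 + 14\right)}}{-8026} = \frac{\left(\frac{4883}{2} - 3263\right) \frac{1}{-2850 + \left(-439 + \left(\frac{40}{9} - - \frac{35}{9}\right)\right) \left(-847 + 14\right)}}{-8026} = - \frac{1643}{2 \left(-2850 + \left(-439 + \left(\frac{40}{9} + \frac{35}{9}\right)\right) \left(-833\right)\right)} \left(- \frac{1}{8026}\right) = - \frac{1643}{2 \left(-2850 + \left(-439 + \frac{25}{3}\right) \left(-833\right)\right)} \left(- \frac{1}{8026}\right) = - \frac{1643}{2 \left(-2850 - - \frac{1076236}{3}\right)} \left(- \frac{1}{8026}\right) = - \frac{1643}{2 \left(-2850 + \frac{1076236}{3}\right)} \left(- \frac{1}{8026}\right) = - \frac{1643}{2 \cdot \frac{1067686}{3}} \left(- \frac{1}{8026}\right) = \left(- \frac{1643}{2}\right) \frac{3}{1067686} \left(- \frac{1}{8026}\right) = \left(- \frac{4929}{2135372}\right) \left(- \frac{1}{8026}\right) = \frac{4929}{17138495672}$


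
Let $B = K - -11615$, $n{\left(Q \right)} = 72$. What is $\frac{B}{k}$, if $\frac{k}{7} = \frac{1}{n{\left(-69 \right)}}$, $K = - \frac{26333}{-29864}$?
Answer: $\frac{3122070237}{26131} \approx 1.1948 \cdot 10^{5}$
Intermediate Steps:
$K = \frac{26333}{29864}$ ($K = \left(-26333\right) \left(- \frac{1}{29864}\right) = \frac{26333}{29864} \approx 0.88176$)
$k = \frac{7}{72} \approx 0.097222$
$B = \frac{346896693}{29864}$ ($B = \frac{26333}{29864} - -11615 = \frac{26333}{29864} + 11615 = \frac{346896693}{29864} \approx 11616.0$)
$\frac{B}{k} = \frac{346896693}{29864 \cdot \frac{7}{72}} = \frac{346896693}{29864} \cdot \frac{72}{7} = \frac{3122070237}{26131}$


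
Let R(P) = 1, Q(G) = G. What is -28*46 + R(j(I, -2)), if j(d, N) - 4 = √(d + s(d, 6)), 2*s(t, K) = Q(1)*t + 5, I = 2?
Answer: -1287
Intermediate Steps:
s(t, K) = 5/2 + t/2 (s(t, K) = (1*t + 5)/2 = (t + 5)/2 = (5 + t)/2 = 5/2 + t/2)
j(d, N) = 4 + √(5/2 + 3*d/2) (j(d, N) = 4 + √(d + (5/2 + d/2)) = 4 + √(5/2 + 3*d/2))
-28*46 + R(j(I, -2)) = -28*46 + 1 = -1288 + 1 = -1287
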